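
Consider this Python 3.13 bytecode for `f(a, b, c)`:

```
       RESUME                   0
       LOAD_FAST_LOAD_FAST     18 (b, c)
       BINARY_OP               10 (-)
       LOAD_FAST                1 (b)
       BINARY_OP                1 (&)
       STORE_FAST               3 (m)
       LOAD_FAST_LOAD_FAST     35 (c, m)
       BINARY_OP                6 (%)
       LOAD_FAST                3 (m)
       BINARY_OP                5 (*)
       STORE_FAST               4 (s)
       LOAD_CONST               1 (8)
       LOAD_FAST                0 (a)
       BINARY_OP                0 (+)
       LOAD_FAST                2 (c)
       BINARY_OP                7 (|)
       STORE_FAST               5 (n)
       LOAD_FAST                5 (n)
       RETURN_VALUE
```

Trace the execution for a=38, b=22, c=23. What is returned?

LOAD_FAST_LOAD_FAST b,c → push 22,23. Stack: [22, 23]
BINARY_OP - → 22 - 23 = -1. Stack: [-1]
LOAD_FAST b → push 22. Stack: [-1, 22]
BINARY_OP & → -1 & 22 = 22. Stack: [22]
STORE_FAST m → m=22. Stack: []
LOAD_FAST_LOAD_FAST c,m → push 23,22. Stack: [23, 22]
BINARY_OP % → 23 % 22 = 1. Stack: [1]
LOAD_FAST m → push 22. Stack: [1, 22]
BINARY_OP * → 1 * 22 = 22. Stack: [22]
STORE_FAST s → s=22. Stack: []
LOAD_CONST → push 8. Stack: [8]
LOAD_FAST a → push 38. Stack: [8, 38]
BINARY_OP + → 8 + 38 = 46. Stack: [46]
LOAD_FAST c → push 23. Stack: [46, 23]
BINARY_OP | → 46 | 23 = 63. Stack: [63]
STORE_FAST n → n=63. Stack: []
LOAD_FAST n → push 63. Stack: [63]
RETURN_VALUE → return 63.

63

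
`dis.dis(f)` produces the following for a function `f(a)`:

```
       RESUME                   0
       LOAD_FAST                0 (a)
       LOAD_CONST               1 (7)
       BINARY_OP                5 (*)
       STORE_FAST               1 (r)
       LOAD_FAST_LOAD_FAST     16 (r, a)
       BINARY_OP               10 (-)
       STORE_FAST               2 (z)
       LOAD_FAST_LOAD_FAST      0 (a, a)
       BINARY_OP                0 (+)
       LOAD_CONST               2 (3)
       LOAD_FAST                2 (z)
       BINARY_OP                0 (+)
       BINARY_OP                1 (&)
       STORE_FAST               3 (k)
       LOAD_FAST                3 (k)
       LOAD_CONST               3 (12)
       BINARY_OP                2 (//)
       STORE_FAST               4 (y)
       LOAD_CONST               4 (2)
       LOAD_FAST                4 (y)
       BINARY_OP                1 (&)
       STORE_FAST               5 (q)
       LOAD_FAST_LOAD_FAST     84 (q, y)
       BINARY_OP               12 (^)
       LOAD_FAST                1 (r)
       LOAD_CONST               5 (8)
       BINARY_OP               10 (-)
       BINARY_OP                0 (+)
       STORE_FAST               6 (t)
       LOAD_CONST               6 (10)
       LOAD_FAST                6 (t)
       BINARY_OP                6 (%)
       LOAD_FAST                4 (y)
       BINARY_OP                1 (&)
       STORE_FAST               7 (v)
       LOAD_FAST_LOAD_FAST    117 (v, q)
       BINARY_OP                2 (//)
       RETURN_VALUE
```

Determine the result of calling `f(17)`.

LOAD_FAST a → push 17. Stack: [17]
LOAD_CONST → push 7. Stack: [17, 7]
BINARY_OP * → 17 * 7 = 119. Stack: [119]
STORE_FAST r → r=119. Stack: []
LOAD_FAST_LOAD_FAST r,a → push 119,17. Stack: [119, 17]
BINARY_OP - → 119 - 17 = 102. Stack: [102]
STORE_FAST z → z=102. Stack: []
LOAD_FAST_LOAD_FAST a,a → push 17,17. Stack: [17, 17]
BINARY_OP + → 17 + 17 = 34. Stack: [34]
LOAD_CONST → push 3. Stack: [34, 3]
LOAD_FAST z → push 102. Stack: [34, 3, 102]
BINARY_OP + → 3 + 102 = 105. Stack: [34, 105]
BINARY_OP & → 34 & 105 = 32. Stack: [32]
STORE_FAST k → k=32. Stack: []
LOAD_FAST k → push 32. Stack: [32]
LOAD_CONST → push 12. Stack: [32, 12]
BINARY_OP // → 32 // 12 = 2. Stack: [2]
STORE_FAST y → y=2. Stack: []
LOAD_CONST → push 2. Stack: [2]
LOAD_FAST y → push 2. Stack: [2, 2]
BINARY_OP & → 2 & 2 = 2. Stack: [2]
STORE_FAST q → q=2. Stack: []
LOAD_FAST_LOAD_FAST q,y → push 2,2. Stack: [2, 2]
BINARY_OP ^ → 2 ^ 2 = 0. Stack: [0]
LOAD_FAST r → push 119. Stack: [0, 119]
LOAD_CONST → push 8. Stack: [0, 119, 8]
BINARY_OP - → 119 - 8 = 111. Stack: [0, 111]
BINARY_OP + → 0 + 111 = 111. Stack: [111]
STORE_FAST t → t=111. Stack: []
LOAD_CONST → push 10. Stack: [10]
LOAD_FAST t → push 111. Stack: [10, 111]
BINARY_OP % → 10 % 111 = 10. Stack: [10]
LOAD_FAST y → push 2. Stack: [10, 2]
BINARY_OP & → 10 & 2 = 2. Stack: [2]
STORE_FAST v → v=2. Stack: []
LOAD_FAST_LOAD_FAST v,q → push 2,2. Stack: [2, 2]
BINARY_OP // → 2 // 2 = 1. Stack: [1]
RETURN_VALUE → return 1.

1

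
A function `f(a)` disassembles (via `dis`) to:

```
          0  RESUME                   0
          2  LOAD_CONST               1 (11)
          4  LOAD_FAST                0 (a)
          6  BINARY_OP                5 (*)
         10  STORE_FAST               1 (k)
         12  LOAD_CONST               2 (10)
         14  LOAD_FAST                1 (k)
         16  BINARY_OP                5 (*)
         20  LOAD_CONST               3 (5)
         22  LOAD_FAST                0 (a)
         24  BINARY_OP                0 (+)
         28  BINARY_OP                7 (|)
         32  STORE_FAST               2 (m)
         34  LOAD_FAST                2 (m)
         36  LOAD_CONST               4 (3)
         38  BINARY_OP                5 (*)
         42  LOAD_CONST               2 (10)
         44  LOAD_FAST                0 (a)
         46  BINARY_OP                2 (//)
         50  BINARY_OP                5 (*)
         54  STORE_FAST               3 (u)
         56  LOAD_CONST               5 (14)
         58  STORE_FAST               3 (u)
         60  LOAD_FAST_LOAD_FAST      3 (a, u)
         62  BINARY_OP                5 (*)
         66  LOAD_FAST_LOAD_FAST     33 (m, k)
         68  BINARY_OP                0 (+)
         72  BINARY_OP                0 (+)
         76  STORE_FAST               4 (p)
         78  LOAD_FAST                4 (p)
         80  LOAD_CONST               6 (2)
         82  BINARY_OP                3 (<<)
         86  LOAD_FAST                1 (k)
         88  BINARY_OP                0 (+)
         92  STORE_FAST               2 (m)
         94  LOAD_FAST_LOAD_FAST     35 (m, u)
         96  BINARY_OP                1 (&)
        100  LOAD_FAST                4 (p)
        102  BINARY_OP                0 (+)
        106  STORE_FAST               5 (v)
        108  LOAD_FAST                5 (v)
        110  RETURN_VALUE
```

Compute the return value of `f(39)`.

5309

LOAD_CONST → push 11. Stack: [11]
LOAD_FAST a → push 39. Stack: [11, 39]
BINARY_OP * → 11 * 39 = 429. Stack: [429]
STORE_FAST k → k=429. Stack: []
LOAD_CONST → push 10. Stack: [10]
LOAD_FAST k → push 429. Stack: [10, 429]
BINARY_OP * → 10 * 429 = 4290. Stack: [4290]
LOAD_CONST → push 5. Stack: [4290, 5]
LOAD_FAST a → push 39. Stack: [4290, 5, 39]
BINARY_OP + → 5 + 39 = 44. Stack: [4290, 44]
BINARY_OP | → 4290 | 44 = 4334. Stack: [4334]
STORE_FAST m → m=4334. Stack: []
LOAD_FAST m → push 4334. Stack: [4334]
LOAD_CONST → push 3. Stack: [4334, 3]
BINARY_OP * → 4334 * 3 = 13002. Stack: [13002]
LOAD_CONST → push 10. Stack: [13002, 10]
LOAD_FAST a → push 39. Stack: [13002, 10, 39]
BINARY_OP // → 10 // 39 = 0. Stack: [13002, 0]
BINARY_OP * → 13002 * 0 = 0. Stack: [0]
STORE_FAST u → u=0. Stack: []
LOAD_CONST → push 14. Stack: [14]
STORE_FAST u → u=14. Stack: []
LOAD_FAST_LOAD_FAST a,u → push 39,14. Stack: [39, 14]
BINARY_OP * → 39 * 14 = 546. Stack: [546]
LOAD_FAST_LOAD_FAST m,k → push 4334,429. Stack: [546, 4334, 429]
BINARY_OP + → 4334 + 429 = 4763. Stack: [546, 4763]
BINARY_OP + → 546 + 4763 = 5309. Stack: [5309]
STORE_FAST p → p=5309. Stack: []
LOAD_FAST p → push 5309. Stack: [5309]
LOAD_CONST → push 2. Stack: [5309, 2]
BINARY_OP << → 5309 << 2 = 21236. Stack: [21236]
LOAD_FAST k → push 429. Stack: [21236, 429]
BINARY_OP + → 21236 + 429 = 21665. Stack: [21665]
STORE_FAST m → m=21665. Stack: []
LOAD_FAST_LOAD_FAST m,u → push 21665,14. Stack: [21665, 14]
BINARY_OP & → 21665 & 14 = 0. Stack: [0]
LOAD_FAST p → push 5309. Stack: [0, 5309]
BINARY_OP + → 0 + 5309 = 5309. Stack: [5309]
STORE_FAST v → v=5309. Stack: []
LOAD_FAST v → push 5309. Stack: [5309]
RETURN_VALUE → return 5309.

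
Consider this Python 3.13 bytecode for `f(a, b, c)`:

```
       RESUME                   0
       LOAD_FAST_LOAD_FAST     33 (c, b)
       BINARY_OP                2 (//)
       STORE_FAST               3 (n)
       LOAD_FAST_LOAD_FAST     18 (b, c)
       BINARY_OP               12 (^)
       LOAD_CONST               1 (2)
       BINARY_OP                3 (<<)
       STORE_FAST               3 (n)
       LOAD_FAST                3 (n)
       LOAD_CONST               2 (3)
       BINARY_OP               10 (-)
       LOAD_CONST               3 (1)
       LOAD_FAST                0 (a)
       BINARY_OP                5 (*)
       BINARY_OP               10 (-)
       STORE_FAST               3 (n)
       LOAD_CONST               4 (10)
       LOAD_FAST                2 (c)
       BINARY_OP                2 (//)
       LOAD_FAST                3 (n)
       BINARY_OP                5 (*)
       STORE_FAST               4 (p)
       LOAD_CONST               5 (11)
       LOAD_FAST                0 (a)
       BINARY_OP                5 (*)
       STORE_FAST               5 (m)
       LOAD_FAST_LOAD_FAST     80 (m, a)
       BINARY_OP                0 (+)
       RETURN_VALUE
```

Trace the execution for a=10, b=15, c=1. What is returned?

LOAD_FAST_LOAD_FAST c,b → push 1,15. Stack: [1, 15]
BINARY_OP // → 1 // 15 = 0. Stack: [0]
STORE_FAST n → n=0. Stack: []
LOAD_FAST_LOAD_FAST b,c → push 15,1. Stack: [15, 1]
BINARY_OP ^ → 15 ^ 1 = 14. Stack: [14]
LOAD_CONST → push 2. Stack: [14, 2]
BINARY_OP << → 14 << 2 = 56. Stack: [56]
STORE_FAST n → n=56. Stack: []
LOAD_FAST n → push 56. Stack: [56]
LOAD_CONST → push 3. Stack: [56, 3]
BINARY_OP - → 56 - 3 = 53. Stack: [53]
LOAD_CONST → push 1. Stack: [53, 1]
LOAD_FAST a → push 10. Stack: [53, 1, 10]
BINARY_OP * → 1 * 10 = 10. Stack: [53, 10]
BINARY_OP - → 53 - 10 = 43. Stack: [43]
STORE_FAST n → n=43. Stack: []
LOAD_CONST → push 10. Stack: [10]
LOAD_FAST c → push 1. Stack: [10, 1]
BINARY_OP // → 10 // 1 = 10. Stack: [10]
LOAD_FAST n → push 43. Stack: [10, 43]
BINARY_OP * → 10 * 43 = 430. Stack: [430]
STORE_FAST p → p=430. Stack: []
LOAD_CONST → push 11. Stack: [11]
LOAD_FAST a → push 10. Stack: [11, 10]
BINARY_OP * → 11 * 10 = 110. Stack: [110]
STORE_FAST m → m=110. Stack: []
LOAD_FAST_LOAD_FAST m,a → push 110,10. Stack: [110, 10]
BINARY_OP + → 110 + 10 = 120. Stack: [120]
RETURN_VALUE → return 120.

120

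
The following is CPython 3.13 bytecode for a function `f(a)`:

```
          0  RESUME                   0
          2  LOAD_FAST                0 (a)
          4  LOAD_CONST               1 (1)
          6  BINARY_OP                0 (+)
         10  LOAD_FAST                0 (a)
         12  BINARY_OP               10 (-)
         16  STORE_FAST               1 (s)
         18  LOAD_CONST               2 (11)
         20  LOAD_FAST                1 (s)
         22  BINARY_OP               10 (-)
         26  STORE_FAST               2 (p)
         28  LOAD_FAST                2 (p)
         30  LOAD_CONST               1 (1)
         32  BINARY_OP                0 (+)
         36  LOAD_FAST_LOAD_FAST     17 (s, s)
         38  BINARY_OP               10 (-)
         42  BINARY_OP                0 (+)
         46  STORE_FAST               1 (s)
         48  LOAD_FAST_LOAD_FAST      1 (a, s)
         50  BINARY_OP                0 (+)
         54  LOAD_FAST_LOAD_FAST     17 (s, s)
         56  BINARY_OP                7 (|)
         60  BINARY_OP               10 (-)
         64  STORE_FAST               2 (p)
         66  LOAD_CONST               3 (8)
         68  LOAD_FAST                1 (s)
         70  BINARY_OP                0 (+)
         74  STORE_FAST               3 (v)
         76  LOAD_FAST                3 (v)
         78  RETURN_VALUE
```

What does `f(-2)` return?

19

LOAD_FAST a → push -2. Stack: [-2]
LOAD_CONST → push 1. Stack: [-2, 1]
BINARY_OP + → -2 + 1 = -1. Stack: [-1]
LOAD_FAST a → push -2. Stack: [-1, -2]
BINARY_OP - → -1 - -2 = 1. Stack: [1]
STORE_FAST s → s=1. Stack: []
LOAD_CONST → push 11. Stack: [11]
LOAD_FAST s → push 1. Stack: [11, 1]
BINARY_OP - → 11 - 1 = 10. Stack: [10]
STORE_FAST p → p=10. Stack: []
LOAD_FAST p → push 10. Stack: [10]
LOAD_CONST → push 1. Stack: [10, 1]
BINARY_OP + → 10 + 1 = 11. Stack: [11]
LOAD_FAST_LOAD_FAST s,s → push 1,1. Stack: [11, 1, 1]
BINARY_OP - → 1 - 1 = 0. Stack: [11, 0]
BINARY_OP + → 11 + 0 = 11. Stack: [11]
STORE_FAST s → s=11. Stack: []
LOAD_FAST_LOAD_FAST a,s → push -2,11. Stack: [-2, 11]
BINARY_OP + → -2 + 11 = 9. Stack: [9]
LOAD_FAST_LOAD_FAST s,s → push 11,11. Stack: [9, 11, 11]
BINARY_OP | → 11 | 11 = 11. Stack: [9, 11]
BINARY_OP - → 9 - 11 = -2. Stack: [-2]
STORE_FAST p → p=-2. Stack: []
LOAD_CONST → push 8. Stack: [8]
LOAD_FAST s → push 11. Stack: [8, 11]
BINARY_OP + → 8 + 11 = 19. Stack: [19]
STORE_FAST v → v=19. Stack: []
LOAD_FAST v → push 19. Stack: [19]
RETURN_VALUE → return 19.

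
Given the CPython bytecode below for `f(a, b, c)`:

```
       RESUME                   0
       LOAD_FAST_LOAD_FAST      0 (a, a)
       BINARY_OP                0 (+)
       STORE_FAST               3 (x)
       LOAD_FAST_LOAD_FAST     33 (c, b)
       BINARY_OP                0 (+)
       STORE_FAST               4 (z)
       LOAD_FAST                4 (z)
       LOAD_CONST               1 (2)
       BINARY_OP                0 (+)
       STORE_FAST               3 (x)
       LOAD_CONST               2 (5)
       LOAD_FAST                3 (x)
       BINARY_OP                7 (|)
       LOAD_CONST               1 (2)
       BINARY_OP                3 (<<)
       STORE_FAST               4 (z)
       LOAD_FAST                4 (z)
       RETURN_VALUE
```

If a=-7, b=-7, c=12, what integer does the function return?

28

LOAD_FAST_LOAD_FAST a,a → push -7,-7. Stack: [-7, -7]
BINARY_OP + → -7 + -7 = -14. Stack: [-14]
STORE_FAST x → x=-14. Stack: []
LOAD_FAST_LOAD_FAST c,b → push 12,-7. Stack: [12, -7]
BINARY_OP + → 12 + -7 = 5. Stack: [5]
STORE_FAST z → z=5. Stack: []
LOAD_FAST z → push 5. Stack: [5]
LOAD_CONST → push 2. Stack: [5, 2]
BINARY_OP + → 5 + 2 = 7. Stack: [7]
STORE_FAST x → x=7. Stack: []
LOAD_CONST → push 5. Stack: [5]
LOAD_FAST x → push 7. Stack: [5, 7]
BINARY_OP | → 5 | 7 = 7. Stack: [7]
LOAD_CONST → push 2. Stack: [7, 2]
BINARY_OP << → 7 << 2 = 28. Stack: [28]
STORE_FAST z → z=28. Stack: []
LOAD_FAST z → push 28. Stack: [28]
RETURN_VALUE → return 28.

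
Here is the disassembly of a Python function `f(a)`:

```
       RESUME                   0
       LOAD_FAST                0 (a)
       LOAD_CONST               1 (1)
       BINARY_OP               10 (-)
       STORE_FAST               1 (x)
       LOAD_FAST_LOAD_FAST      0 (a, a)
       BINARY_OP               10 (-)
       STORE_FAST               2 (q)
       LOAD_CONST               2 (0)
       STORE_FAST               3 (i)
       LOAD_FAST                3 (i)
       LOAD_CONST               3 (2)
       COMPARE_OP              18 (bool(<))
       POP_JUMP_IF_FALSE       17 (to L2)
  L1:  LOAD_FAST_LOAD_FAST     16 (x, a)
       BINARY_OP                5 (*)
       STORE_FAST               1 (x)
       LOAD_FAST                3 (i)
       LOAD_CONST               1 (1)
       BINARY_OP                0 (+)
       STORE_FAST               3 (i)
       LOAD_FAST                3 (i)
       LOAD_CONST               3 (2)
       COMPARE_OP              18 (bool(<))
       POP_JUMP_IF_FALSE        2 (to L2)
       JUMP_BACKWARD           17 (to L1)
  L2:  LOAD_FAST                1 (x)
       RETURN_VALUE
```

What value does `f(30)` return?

26100

LOAD_FAST a → push 30. Stack: [30]
LOAD_CONST → push 1. Stack: [30, 1]
BINARY_OP - → 30 - 1 = 29. Stack: [29]
STORE_FAST x → x=29. Stack: []
LOAD_FAST_LOAD_FAST a,a → push 30,30. Stack: [30, 30]
BINARY_OP - → 30 - 30 = 0. Stack: [0]
STORE_FAST q → q=0. Stack: []
LOAD_CONST → push 0. Stack: [0]
STORE_FAST i → i=0. Stack: []
LOAD_FAST i → push 0. Stack: [0]
LOAD_CONST → push 2. Stack: [0, 2]
COMPARE_OP bool(<) → 0 vs 2 = True. Stack: [True]
POP_JUMP_IF_FALSE → pop True; no jump. Stack: []
LOAD_FAST_LOAD_FAST x,a → push 29,30. Stack: [29, 30]
BINARY_OP * → 29 * 30 = 870. Stack: [870]
STORE_FAST x → x=870. Stack: []
LOAD_FAST i → push 0. Stack: [0]
LOAD_CONST → push 1. Stack: [0, 1]
BINARY_OP + → 0 + 1 = 1. Stack: [1]
STORE_FAST i → i=1. Stack: []
LOAD_FAST i → push 1. Stack: [1]
LOAD_CONST → push 2. Stack: [1, 2]
COMPARE_OP bool(<) → 1 vs 2 = True. Stack: [True]
POP_JUMP_IF_FALSE → pop True; no jump. Stack: []
LOAD_FAST_LOAD_FAST x,a → push 870,30. Stack: [870, 30]
BINARY_OP * → 870 * 30 = 26100. Stack: [26100]
STORE_FAST x → x=26100. Stack: []
LOAD_FAST i → push 1. Stack: [1]
LOAD_CONST → push 1. Stack: [1, 1]
BINARY_OP + → 1 + 1 = 2. Stack: [2]
STORE_FAST i → i=2. Stack: []
LOAD_FAST i → push 2. Stack: [2]
LOAD_CONST → push 2. Stack: [2, 2]
COMPARE_OP bool(<) → 2 vs 2 = False. Stack: [False]
POP_JUMP_IF_FALSE → pop False; jump. Stack: []
LOAD_FAST x → push 26100. Stack: [26100]
RETURN_VALUE → return 26100.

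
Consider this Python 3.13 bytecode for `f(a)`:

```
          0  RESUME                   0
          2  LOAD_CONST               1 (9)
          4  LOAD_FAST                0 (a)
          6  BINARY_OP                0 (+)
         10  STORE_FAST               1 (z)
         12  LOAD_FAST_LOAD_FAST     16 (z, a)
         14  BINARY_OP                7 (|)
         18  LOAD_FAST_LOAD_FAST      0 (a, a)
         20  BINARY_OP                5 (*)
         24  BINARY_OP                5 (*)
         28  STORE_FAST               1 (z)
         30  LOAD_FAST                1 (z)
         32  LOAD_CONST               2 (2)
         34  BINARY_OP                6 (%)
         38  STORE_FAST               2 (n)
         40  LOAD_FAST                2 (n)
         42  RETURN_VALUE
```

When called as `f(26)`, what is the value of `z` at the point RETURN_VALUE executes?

39884

LOAD_CONST → push 9. Stack: [9]
LOAD_FAST a → push 26. Stack: [9, 26]
BINARY_OP + → 9 + 26 = 35. Stack: [35]
STORE_FAST z → z=35. Stack: []
LOAD_FAST_LOAD_FAST z,a → push 35,26. Stack: [35, 26]
BINARY_OP | → 35 | 26 = 59. Stack: [59]
LOAD_FAST_LOAD_FAST a,a → push 26,26. Stack: [59, 26, 26]
BINARY_OP * → 26 * 26 = 676. Stack: [59, 676]
BINARY_OP * → 59 * 676 = 39884. Stack: [39884]
STORE_FAST z → z=39884. Stack: []
LOAD_FAST z → push 39884. Stack: [39884]
LOAD_CONST → push 2. Stack: [39884, 2]
BINARY_OP % → 39884 % 2 = 0. Stack: [0]
STORE_FAST n → n=0. Stack: []
LOAD_FAST n → push 0. Stack: [0]
RETURN_VALUE → return 0.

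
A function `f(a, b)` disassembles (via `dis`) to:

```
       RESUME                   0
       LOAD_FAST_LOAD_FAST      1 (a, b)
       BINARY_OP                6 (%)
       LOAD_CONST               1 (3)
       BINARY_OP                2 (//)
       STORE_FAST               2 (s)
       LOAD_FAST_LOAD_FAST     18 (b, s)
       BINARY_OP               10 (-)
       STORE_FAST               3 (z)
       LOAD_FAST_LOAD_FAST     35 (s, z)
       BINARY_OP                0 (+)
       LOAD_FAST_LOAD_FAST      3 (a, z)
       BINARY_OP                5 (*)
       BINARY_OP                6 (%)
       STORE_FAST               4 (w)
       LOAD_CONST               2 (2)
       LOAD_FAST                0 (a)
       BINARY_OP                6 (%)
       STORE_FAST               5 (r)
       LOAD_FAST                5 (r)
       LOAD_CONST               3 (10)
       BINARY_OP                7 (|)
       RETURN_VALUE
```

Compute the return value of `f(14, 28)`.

10

LOAD_FAST_LOAD_FAST a,b → push 14,28. Stack: [14, 28]
BINARY_OP % → 14 % 28 = 14. Stack: [14]
LOAD_CONST → push 3. Stack: [14, 3]
BINARY_OP // → 14 // 3 = 4. Stack: [4]
STORE_FAST s → s=4. Stack: []
LOAD_FAST_LOAD_FAST b,s → push 28,4. Stack: [28, 4]
BINARY_OP - → 28 - 4 = 24. Stack: [24]
STORE_FAST z → z=24. Stack: []
LOAD_FAST_LOAD_FAST s,z → push 4,24. Stack: [4, 24]
BINARY_OP + → 4 + 24 = 28. Stack: [28]
LOAD_FAST_LOAD_FAST a,z → push 14,24. Stack: [28, 14, 24]
BINARY_OP * → 14 * 24 = 336. Stack: [28, 336]
BINARY_OP % → 28 % 336 = 28. Stack: [28]
STORE_FAST w → w=28. Stack: []
LOAD_CONST → push 2. Stack: [2]
LOAD_FAST a → push 14. Stack: [2, 14]
BINARY_OP % → 2 % 14 = 2. Stack: [2]
STORE_FAST r → r=2. Stack: []
LOAD_FAST r → push 2. Stack: [2]
LOAD_CONST → push 10. Stack: [2, 10]
BINARY_OP | → 2 | 10 = 10. Stack: [10]
RETURN_VALUE → return 10.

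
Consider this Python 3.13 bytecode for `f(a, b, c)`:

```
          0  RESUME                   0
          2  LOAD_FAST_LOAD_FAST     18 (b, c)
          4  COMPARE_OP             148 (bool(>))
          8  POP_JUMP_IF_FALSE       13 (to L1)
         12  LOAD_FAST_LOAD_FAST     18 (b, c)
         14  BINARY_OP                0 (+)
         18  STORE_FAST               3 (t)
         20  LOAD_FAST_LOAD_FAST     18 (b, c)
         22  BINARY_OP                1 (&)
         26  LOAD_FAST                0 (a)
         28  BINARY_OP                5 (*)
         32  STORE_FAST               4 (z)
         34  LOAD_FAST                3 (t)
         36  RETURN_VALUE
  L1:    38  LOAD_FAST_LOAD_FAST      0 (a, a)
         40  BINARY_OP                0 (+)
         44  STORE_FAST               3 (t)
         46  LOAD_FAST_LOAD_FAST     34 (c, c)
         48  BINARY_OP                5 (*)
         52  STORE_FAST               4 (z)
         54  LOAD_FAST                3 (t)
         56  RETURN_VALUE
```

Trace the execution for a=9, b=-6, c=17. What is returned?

LOAD_FAST_LOAD_FAST b,c → push -6,17. Stack: [-6, 17]
COMPARE_OP bool(>) → -6 vs 17 = False. Stack: [False]
POP_JUMP_IF_FALSE → pop False; jump. Stack: []
LOAD_FAST_LOAD_FAST a,a → push 9,9. Stack: [9, 9]
BINARY_OP + → 9 + 9 = 18. Stack: [18]
STORE_FAST t → t=18. Stack: []
LOAD_FAST_LOAD_FAST c,c → push 17,17. Stack: [17, 17]
BINARY_OP * → 17 * 17 = 289. Stack: [289]
STORE_FAST z → z=289. Stack: []
LOAD_FAST t → push 18. Stack: [18]
RETURN_VALUE → return 18.

18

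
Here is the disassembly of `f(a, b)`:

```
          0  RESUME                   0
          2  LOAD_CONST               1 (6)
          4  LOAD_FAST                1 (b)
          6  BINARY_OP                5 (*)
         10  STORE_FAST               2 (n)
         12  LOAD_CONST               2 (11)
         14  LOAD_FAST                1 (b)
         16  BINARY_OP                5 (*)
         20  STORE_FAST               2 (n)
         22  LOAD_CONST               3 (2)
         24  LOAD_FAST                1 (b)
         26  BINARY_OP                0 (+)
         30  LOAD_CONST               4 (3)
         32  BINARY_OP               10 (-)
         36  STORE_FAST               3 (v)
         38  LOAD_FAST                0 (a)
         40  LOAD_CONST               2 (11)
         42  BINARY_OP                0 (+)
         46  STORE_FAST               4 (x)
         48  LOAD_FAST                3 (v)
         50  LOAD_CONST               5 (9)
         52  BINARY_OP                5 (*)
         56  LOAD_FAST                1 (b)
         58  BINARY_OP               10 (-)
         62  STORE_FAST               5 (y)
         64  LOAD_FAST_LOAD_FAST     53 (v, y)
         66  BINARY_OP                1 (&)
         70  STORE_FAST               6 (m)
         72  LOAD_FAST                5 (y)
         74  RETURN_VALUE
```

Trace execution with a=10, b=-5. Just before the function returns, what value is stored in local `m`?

LOAD_CONST → push 6. Stack: [6]
LOAD_FAST b → push -5. Stack: [6, -5]
BINARY_OP * → 6 * -5 = -30. Stack: [-30]
STORE_FAST n → n=-30. Stack: []
LOAD_CONST → push 11. Stack: [11]
LOAD_FAST b → push -5. Stack: [11, -5]
BINARY_OP * → 11 * -5 = -55. Stack: [-55]
STORE_FAST n → n=-55. Stack: []
LOAD_CONST → push 2. Stack: [2]
LOAD_FAST b → push -5. Stack: [2, -5]
BINARY_OP + → 2 + -5 = -3. Stack: [-3]
LOAD_CONST → push 3. Stack: [-3, 3]
BINARY_OP - → -3 - 3 = -6. Stack: [-6]
STORE_FAST v → v=-6. Stack: []
LOAD_FAST a → push 10. Stack: [10]
LOAD_CONST → push 11. Stack: [10, 11]
BINARY_OP + → 10 + 11 = 21. Stack: [21]
STORE_FAST x → x=21. Stack: []
LOAD_FAST v → push -6. Stack: [-6]
LOAD_CONST → push 9. Stack: [-6, 9]
BINARY_OP * → -6 * 9 = -54. Stack: [-54]
LOAD_FAST b → push -5. Stack: [-54, -5]
BINARY_OP - → -54 - -5 = -49. Stack: [-49]
STORE_FAST y → y=-49. Stack: []
LOAD_FAST_LOAD_FAST v,y → push -6,-49. Stack: [-6, -49]
BINARY_OP & → -6 & -49 = -54. Stack: [-54]
STORE_FAST m → m=-54. Stack: []
LOAD_FAST y → push -49. Stack: [-49]
RETURN_VALUE → return -49.

-54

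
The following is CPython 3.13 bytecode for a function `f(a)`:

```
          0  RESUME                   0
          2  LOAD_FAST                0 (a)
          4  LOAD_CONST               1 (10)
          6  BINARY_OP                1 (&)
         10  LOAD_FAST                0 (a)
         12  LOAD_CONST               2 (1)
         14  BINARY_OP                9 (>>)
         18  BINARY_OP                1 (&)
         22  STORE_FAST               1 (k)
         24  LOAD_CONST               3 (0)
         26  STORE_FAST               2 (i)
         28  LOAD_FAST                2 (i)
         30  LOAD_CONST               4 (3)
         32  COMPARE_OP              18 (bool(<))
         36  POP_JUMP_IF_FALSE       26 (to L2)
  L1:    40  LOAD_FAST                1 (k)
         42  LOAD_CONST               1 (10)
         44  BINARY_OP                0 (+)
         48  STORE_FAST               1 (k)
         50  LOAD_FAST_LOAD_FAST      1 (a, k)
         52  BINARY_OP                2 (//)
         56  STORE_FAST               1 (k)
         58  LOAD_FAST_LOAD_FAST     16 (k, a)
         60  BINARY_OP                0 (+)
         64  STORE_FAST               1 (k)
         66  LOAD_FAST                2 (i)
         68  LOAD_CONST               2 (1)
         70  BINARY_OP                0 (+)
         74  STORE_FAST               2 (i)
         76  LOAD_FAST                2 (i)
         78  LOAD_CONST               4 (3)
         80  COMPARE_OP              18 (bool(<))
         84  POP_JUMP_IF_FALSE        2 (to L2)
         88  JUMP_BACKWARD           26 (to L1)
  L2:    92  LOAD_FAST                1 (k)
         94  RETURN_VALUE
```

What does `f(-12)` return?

-24

LOAD_FAST a → push -12
LOAD_CONST → push 10
BINARY_OP & → -12 & 10 = 0
LOAD_FAST a → push -12
LOAD_CONST → push 1
BINARY_OP >> → -12 >> 1 = -6
BINARY_OP & → 0 & -6 = 0
STORE_FAST k → k=0
LOAD_CONST → push 0
STORE_FAST i → i=0
LOAD_FAST i → push 0
LOAD_CONST → push 3
COMPARE_OP bool(<) → 0 vs 3 = True
POP_JUMP_IF_FALSE → pop True; no jump
LOAD_FAST k → push 0
LOAD_CONST → push 10
BINARY_OP + → 0 + 10 = 10
STORE_FAST k → k=10
LOAD_FAST_LOAD_FAST a,k → push -12,10
BINARY_OP // → -12 // 10 = -2
STORE_FAST k → k=-2
LOAD_FAST_LOAD_FAST k,a → push -2,-12
BINARY_OP + → -2 + -12 = -14
STORE_FAST k → k=-14
LOAD_FAST i → push 0
LOAD_CONST → push 1
BINARY_OP + → 0 + 1 = 1
STORE_FAST i → i=1
LOAD_FAST i → push 1
LOAD_CONST → push 3
COMPARE_OP bool(<) → 1 vs 3 = True
POP_JUMP_IF_FALSE → pop True; no jump
LOAD_FAST k → push -14
LOAD_CONST → push 10
BINARY_OP + → -14 + 10 = -4
STORE_FAST k → k=-4
LOAD_FAST_LOAD_FAST a,k → push -12,-4
BINARY_OP // → -12 // -4 = 3
STORE_FAST k → k=3
LOAD_FAST_LOAD_FAST k,a → push 3,-12
BINARY_OP + → 3 + -12 = -9
STORE_FAST k → k=-9
LOAD_FAST i → push 1
LOAD_CONST → push 1
BINARY_OP + → 1 + 1 = 2
STORE_FAST i → i=2
LOAD_FAST i → push 2
LOAD_CONST → push 3
COMPARE_OP bool(<) → 2 vs 3 = True
POP_JUMP_IF_FALSE → pop True; no jump
LOAD_FAST k → push -9
LOAD_CONST → push 10
BINARY_OP + → -9 + 10 = 1
STORE_FAST k → k=1
LOAD_FAST_LOAD_FAST a,k → push -12,1
BINARY_OP // → -12 // 1 = -12
STORE_FAST k → k=-12
LOAD_FAST_LOAD_FAST k,a → push -12,-12
BINARY_OP + → -12 + -12 = -24
STORE_FAST k → k=-24
LOAD_FAST i → push 2
LOAD_CONST → push 1
BINARY_OP + → 2 + 1 = 3
STORE_FAST i → i=3
LOAD_FAST i → push 3
LOAD_CONST → push 3
COMPARE_OP bool(<) → 3 vs 3 = False
POP_JUMP_IF_FALSE → pop False; jump
LOAD_FAST k → push -24
RETURN_VALUE → return -24.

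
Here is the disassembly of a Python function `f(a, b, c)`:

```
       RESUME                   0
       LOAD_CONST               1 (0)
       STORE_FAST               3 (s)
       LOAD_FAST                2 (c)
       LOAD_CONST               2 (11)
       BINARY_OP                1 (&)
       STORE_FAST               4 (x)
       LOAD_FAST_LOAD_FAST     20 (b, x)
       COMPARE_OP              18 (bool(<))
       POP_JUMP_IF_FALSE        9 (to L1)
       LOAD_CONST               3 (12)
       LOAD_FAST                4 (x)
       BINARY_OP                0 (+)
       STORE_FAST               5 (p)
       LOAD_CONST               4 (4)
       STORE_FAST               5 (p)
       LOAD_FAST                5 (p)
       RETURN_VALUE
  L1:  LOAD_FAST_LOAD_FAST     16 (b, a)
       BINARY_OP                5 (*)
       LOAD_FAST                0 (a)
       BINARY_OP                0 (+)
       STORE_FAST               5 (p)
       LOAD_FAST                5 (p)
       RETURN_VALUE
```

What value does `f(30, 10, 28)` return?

LOAD_CONST → push 0. Stack: [0]
STORE_FAST s → s=0. Stack: []
LOAD_FAST c → push 28. Stack: [28]
LOAD_CONST → push 11. Stack: [28, 11]
BINARY_OP & → 28 & 11 = 8. Stack: [8]
STORE_FAST x → x=8. Stack: []
LOAD_FAST_LOAD_FAST b,x → push 10,8. Stack: [10, 8]
COMPARE_OP bool(<) → 10 vs 8 = False. Stack: [False]
POP_JUMP_IF_FALSE → pop False; jump. Stack: []
LOAD_FAST_LOAD_FAST b,a → push 10,30. Stack: [10, 30]
BINARY_OP * → 10 * 30 = 300. Stack: [300]
LOAD_FAST a → push 30. Stack: [300, 30]
BINARY_OP + → 300 + 30 = 330. Stack: [330]
STORE_FAST p → p=330. Stack: []
LOAD_FAST p → push 330. Stack: [330]
RETURN_VALUE → return 330.

330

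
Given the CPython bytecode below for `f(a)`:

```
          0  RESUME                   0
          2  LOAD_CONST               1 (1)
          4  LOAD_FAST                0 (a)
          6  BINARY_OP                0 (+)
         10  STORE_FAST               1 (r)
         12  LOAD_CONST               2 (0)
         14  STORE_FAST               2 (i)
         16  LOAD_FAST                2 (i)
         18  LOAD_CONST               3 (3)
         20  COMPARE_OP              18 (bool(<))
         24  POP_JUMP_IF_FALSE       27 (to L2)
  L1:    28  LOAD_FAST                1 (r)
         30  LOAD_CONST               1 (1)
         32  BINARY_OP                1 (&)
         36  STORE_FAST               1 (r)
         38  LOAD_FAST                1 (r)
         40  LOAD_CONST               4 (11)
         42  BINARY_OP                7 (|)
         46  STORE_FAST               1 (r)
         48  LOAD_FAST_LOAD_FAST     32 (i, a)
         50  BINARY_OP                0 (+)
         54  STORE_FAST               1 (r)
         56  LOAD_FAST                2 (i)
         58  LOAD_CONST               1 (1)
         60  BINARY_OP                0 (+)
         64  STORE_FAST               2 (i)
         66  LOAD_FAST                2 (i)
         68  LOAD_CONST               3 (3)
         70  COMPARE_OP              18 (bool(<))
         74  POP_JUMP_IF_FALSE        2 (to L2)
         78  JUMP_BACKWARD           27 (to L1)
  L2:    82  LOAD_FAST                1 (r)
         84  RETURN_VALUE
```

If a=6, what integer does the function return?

8

LOAD_CONST → push 1. Stack: [1]
LOAD_FAST a → push 6. Stack: [1, 6]
BINARY_OP + → 1 + 6 = 7. Stack: [7]
STORE_FAST r → r=7. Stack: []
LOAD_CONST → push 0. Stack: [0]
STORE_FAST i → i=0. Stack: []
LOAD_FAST i → push 0. Stack: [0]
LOAD_CONST → push 3. Stack: [0, 3]
COMPARE_OP bool(<) → 0 vs 3 = True. Stack: [True]
POP_JUMP_IF_FALSE → pop True; no jump. Stack: []
LOAD_FAST r → push 7. Stack: [7]
LOAD_CONST → push 1. Stack: [7, 1]
BINARY_OP & → 7 & 1 = 1. Stack: [1]
STORE_FAST r → r=1. Stack: []
LOAD_FAST r → push 1. Stack: [1]
LOAD_CONST → push 11. Stack: [1, 11]
BINARY_OP | → 1 | 11 = 11. Stack: [11]
STORE_FAST r → r=11. Stack: []
LOAD_FAST_LOAD_FAST i,a → push 0,6. Stack: [0, 6]
BINARY_OP + → 0 + 6 = 6. Stack: [6]
STORE_FAST r → r=6. Stack: []
LOAD_FAST i → push 0. Stack: [0]
LOAD_CONST → push 1. Stack: [0, 1]
BINARY_OP + → 0 + 1 = 1. Stack: [1]
STORE_FAST i → i=1. Stack: []
LOAD_FAST i → push 1. Stack: [1]
LOAD_CONST → push 3. Stack: [1, 3]
COMPARE_OP bool(<) → 1 vs 3 = True. Stack: [True]
POP_JUMP_IF_FALSE → pop True; no jump. Stack: []
LOAD_FAST r → push 6. Stack: [6]
LOAD_CONST → push 1. Stack: [6, 1]
BINARY_OP & → 6 & 1 = 0. Stack: [0]
STORE_FAST r → r=0. Stack: []
LOAD_FAST r → push 0. Stack: [0]
LOAD_CONST → push 11. Stack: [0, 11]
BINARY_OP | → 0 | 11 = 11. Stack: [11]
STORE_FAST r → r=11. Stack: []
LOAD_FAST_LOAD_FAST i,a → push 1,6. Stack: [1, 6]
BINARY_OP + → 1 + 6 = 7. Stack: [7]
STORE_FAST r → r=7. Stack: []
LOAD_FAST i → push 1. Stack: [1]
LOAD_CONST → push 1. Stack: [1, 1]
BINARY_OP + → 1 + 1 = 2. Stack: [2]
STORE_FAST i → i=2. Stack: []
LOAD_FAST i → push 2. Stack: [2]
LOAD_CONST → push 3. Stack: [2, 3]
COMPARE_OP bool(<) → 2 vs 3 = True. Stack: [True]
POP_JUMP_IF_FALSE → pop True; no jump. Stack: []
LOAD_FAST r → push 7. Stack: [7]
LOAD_CONST → push 1. Stack: [7, 1]
BINARY_OP & → 7 & 1 = 1. Stack: [1]
STORE_FAST r → r=1. Stack: []
LOAD_FAST r → push 1. Stack: [1]
LOAD_CONST → push 11. Stack: [1, 11]
BINARY_OP | → 1 | 11 = 11. Stack: [11]
STORE_FAST r → r=11. Stack: []
LOAD_FAST_LOAD_FAST i,a → push 2,6. Stack: [2, 6]
BINARY_OP + → 2 + 6 = 8. Stack: [8]
STORE_FAST r → r=8. Stack: []
LOAD_FAST i → push 2. Stack: [2]
LOAD_CONST → push 1. Stack: [2, 1]
BINARY_OP + → 2 + 1 = 3. Stack: [3]
STORE_FAST i → i=3. Stack: []
LOAD_FAST i → push 3. Stack: [3]
LOAD_CONST → push 3. Stack: [3, 3]
COMPARE_OP bool(<) → 3 vs 3 = False. Stack: [False]
POP_JUMP_IF_FALSE → pop False; jump. Stack: []
LOAD_FAST r → push 8. Stack: [8]
RETURN_VALUE → return 8.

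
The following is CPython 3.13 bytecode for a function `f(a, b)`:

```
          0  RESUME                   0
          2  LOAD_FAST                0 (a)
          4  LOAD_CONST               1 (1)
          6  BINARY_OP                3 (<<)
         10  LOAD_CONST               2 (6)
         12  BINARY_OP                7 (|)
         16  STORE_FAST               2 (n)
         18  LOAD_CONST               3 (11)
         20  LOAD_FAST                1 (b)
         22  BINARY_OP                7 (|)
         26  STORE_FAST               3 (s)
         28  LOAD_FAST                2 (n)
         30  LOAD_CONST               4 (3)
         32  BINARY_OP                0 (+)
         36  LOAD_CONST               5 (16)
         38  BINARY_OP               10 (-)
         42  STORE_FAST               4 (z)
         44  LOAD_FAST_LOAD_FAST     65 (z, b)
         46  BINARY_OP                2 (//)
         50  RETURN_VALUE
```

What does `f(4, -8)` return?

LOAD_FAST a → push 4. Stack: [4]
LOAD_CONST → push 1. Stack: [4, 1]
BINARY_OP << → 4 << 1 = 8. Stack: [8]
LOAD_CONST → push 6. Stack: [8, 6]
BINARY_OP | → 8 | 6 = 14. Stack: [14]
STORE_FAST n → n=14. Stack: []
LOAD_CONST → push 11. Stack: [11]
LOAD_FAST b → push -8. Stack: [11, -8]
BINARY_OP | → 11 | -8 = -5. Stack: [-5]
STORE_FAST s → s=-5. Stack: []
LOAD_FAST n → push 14. Stack: [14]
LOAD_CONST → push 3. Stack: [14, 3]
BINARY_OP + → 14 + 3 = 17. Stack: [17]
LOAD_CONST → push 16. Stack: [17, 16]
BINARY_OP - → 17 - 16 = 1. Stack: [1]
STORE_FAST z → z=1. Stack: []
LOAD_FAST_LOAD_FAST z,b → push 1,-8. Stack: [1, -8]
BINARY_OP // → 1 // -8 = -1. Stack: [-1]
RETURN_VALUE → return -1.

-1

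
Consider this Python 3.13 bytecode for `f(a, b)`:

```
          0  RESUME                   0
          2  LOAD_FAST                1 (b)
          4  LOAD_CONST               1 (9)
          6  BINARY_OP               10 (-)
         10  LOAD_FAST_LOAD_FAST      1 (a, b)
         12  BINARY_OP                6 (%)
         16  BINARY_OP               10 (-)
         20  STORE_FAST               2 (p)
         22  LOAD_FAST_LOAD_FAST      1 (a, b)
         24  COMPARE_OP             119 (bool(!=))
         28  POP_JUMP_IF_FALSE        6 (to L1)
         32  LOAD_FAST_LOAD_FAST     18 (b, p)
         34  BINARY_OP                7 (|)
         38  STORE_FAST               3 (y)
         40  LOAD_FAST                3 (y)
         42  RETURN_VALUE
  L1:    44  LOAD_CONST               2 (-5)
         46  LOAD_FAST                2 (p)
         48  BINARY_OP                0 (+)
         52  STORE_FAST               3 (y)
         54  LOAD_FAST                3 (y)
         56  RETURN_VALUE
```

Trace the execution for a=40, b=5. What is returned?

-3

LOAD_FAST b → push 5. Stack: [5]
LOAD_CONST → push 9. Stack: [5, 9]
BINARY_OP - → 5 - 9 = -4. Stack: [-4]
LOAD_FAST_LOAD_FAST a,b → push 40,5. Stack: [-4, 40, 5]
BINARY_OP % → 40 % 5 = 0. Stack: [-4, 0]
BINARY_OP - → -4 - 0 = -4. Stack: [-4]
STORE_FAST p → p=-4. Stack: []
LOAD_FAST_LOAD_FAST a,b → push 40,5. Stack: [40, 5]
COMPARE_OP bool(!=) → 40 vs 5 = True. Stack: [True]
POP_JUMP_IF_FALSE → pop True; no jump. Stack: []
LOAD_FAST_LOAD_FAST b,p → push 5,-4. Stack: [5, -4]
BINARY_OP | → 5 | -4 = -3. Stack: [-3]
STORE_FAST y → y=-3. Stack: []
LOAD_FAST y → push -3. Stack: [-3]
RETURN_VALUE → return -3.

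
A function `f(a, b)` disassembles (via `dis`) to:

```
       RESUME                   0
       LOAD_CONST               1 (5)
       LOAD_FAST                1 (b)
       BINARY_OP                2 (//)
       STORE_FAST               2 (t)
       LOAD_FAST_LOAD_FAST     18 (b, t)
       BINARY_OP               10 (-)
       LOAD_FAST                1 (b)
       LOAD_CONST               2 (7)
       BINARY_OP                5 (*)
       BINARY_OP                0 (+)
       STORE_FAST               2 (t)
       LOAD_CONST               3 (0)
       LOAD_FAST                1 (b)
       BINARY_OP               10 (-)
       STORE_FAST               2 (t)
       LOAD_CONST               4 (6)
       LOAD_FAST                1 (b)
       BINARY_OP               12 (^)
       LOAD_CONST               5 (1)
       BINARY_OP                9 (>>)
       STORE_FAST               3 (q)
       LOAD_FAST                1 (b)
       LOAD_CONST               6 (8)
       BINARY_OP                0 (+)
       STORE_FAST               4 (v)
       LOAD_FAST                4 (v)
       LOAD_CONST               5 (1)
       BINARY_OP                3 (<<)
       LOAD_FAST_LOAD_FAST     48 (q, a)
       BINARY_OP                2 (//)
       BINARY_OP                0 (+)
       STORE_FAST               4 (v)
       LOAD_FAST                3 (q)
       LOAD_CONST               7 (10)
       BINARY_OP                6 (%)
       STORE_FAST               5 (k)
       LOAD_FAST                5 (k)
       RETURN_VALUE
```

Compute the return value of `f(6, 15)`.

LOAD_CONST → push 5. Stack: [5]
LOAD_FAST b → push 15. Stack: [5, 15]
BINARY_OP // → 5 // 15 = 0. Stack: [0]
STORE_FAST t → t=0. Stack: []
LOAD_FAST_LOAD_FAST b,t → push 15,0. Stack: [15, 0]
BINARY_OP - → 15 - 0 = 15. Stack: [15]
LOAD_FAST b → push 15. Stack: [15, 15]
LOAD_CONST → push 7. Stack: [15, 15, 7]
BINARY_OP * → 15 * 7 = 105. Stack: [15, 105]
BINARY_OP + → 15 + 105 = 120. Stack: [120]
STORE_FAST t → t=120. Stack: []
LOAD_CONST → push 0. Stack: [0]
LOAD_FAST b → push 15. Stack: [0, 15]
BINARY_OP - → 0 - 15 = -15. Stack: [-15]
STORE_FAST t → t=-15. Stack: []
LOAD_CONST → push 6. Stack: [6]
LOAD_FAST b → push 15. Stack: [6, 15]
BINARY_OP ^ → 6 ^ 15 = 9. Stack: [9]
LOAD_CONST → push 1. Stack: [9, 1]
BINARY_OP >> → 9 >> 1 = 4. Stack: [4]
STORE_FAST q → q=4. Stack: []
LOAD_FAST b → push 15. Stack: [15]
LOAD_CONST → push 8. Stack: [15, 8]
BINARY_OP + → 15 + 8 = 23. Stack: [23]
STORE_FAST v → v=23. Stack: []
LOAD_FAST v → push 23. Stack: [23]
LOAD_CONST → push 1. Stack: [23, 1]
BINARY_OP << → 23 << 1 = 46. Stack: [46]
LOAD_FAST_LOAD_FAST q,a → push 4,6. Stack: [46, 4, 6]
BINARY_OP // → 4 // 6 = 0. Stack: [46, 0]
BINARY_OP + → 46 + 0 = 46. Stack: [46]
STORE_FAST v → v=46. Stack: []
LOAD_FAST q → push 4. Stack: [4]
LOAD_CONST → push 10. Stack: [4, 10]
BINARY_OP % → 4 % 10 = 4. Stack: [4]
STORE_FAST k → k=4. Stack: []
LOAD_FAST k → push 4. Stack: [4]
RETURN_VALUE → return 4.

4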